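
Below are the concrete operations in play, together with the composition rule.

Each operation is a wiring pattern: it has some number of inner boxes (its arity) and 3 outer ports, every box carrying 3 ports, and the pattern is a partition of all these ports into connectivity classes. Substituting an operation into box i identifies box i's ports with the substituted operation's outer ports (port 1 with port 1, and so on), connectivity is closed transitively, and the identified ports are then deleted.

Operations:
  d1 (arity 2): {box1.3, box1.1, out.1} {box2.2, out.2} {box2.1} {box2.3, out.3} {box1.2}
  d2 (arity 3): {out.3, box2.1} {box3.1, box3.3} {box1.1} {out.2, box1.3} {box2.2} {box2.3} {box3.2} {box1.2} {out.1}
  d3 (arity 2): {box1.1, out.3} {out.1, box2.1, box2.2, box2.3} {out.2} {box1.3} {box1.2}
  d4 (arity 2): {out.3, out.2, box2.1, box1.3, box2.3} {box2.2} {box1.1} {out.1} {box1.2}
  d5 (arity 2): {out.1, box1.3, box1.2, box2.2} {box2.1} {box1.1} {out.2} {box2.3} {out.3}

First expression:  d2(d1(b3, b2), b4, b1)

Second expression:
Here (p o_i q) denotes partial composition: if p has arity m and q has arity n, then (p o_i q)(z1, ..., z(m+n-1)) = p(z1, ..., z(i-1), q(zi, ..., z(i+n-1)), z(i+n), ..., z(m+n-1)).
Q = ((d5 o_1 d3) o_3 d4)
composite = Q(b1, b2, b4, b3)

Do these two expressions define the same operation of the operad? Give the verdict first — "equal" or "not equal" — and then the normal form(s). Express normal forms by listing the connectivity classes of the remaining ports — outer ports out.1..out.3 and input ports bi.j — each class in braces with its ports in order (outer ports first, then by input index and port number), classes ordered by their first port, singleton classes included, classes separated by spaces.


The first expression, normalized: {out.1} {out.2, b2.3} {out.3, b4.1} {b1.1, b1.3} {b1.2} {b2.1} {b2.2} {b3.1, b3.3} {b3.2} {b4.2} {b4.3}
The second expression, normalized: {out.1, b1.1, b3.1, b3.3, b4.3} {out.2} {out.3} {b1.2} {b1.3} {b2.1, b2.2, b2.3} {b3.2} {b4.1} {b4.2}
Different reductions; not equal.

not equal — first {out.1} {out.2, b2.3} {out.3, b4.1} {b1.1, b1.3} {b1.2} {b2.1} {b2.2} {b3.1, b3.3} {b3.2} {b4.2} {b4.3}, second {out.1, b1.1, b3.1, b3.3, b4.3} {out.2} {out.3} {b1.2} {b1.3} {b2.1, b2.2, b2.3} {b3.2} {b4.1} {b4.2}


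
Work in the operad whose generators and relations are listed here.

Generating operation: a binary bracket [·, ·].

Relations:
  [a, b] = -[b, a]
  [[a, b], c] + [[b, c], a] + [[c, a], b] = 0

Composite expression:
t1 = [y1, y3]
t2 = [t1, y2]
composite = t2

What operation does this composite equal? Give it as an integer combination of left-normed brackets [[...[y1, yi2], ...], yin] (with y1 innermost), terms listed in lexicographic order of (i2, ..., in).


A multilinear Lie element is pinned by y1-initial words (y1 innermost).
Composite bracket: [[y1, y3], y2]
The bracket unfolds into 4 signed words via [a, b] = ab - ba (2^2 = 4).
Coefficients come from the y1-initial words:
  y1y3y2 appears with sign +1, giving the term +[[y1, y3], y2]

[[y1, y3], y2]


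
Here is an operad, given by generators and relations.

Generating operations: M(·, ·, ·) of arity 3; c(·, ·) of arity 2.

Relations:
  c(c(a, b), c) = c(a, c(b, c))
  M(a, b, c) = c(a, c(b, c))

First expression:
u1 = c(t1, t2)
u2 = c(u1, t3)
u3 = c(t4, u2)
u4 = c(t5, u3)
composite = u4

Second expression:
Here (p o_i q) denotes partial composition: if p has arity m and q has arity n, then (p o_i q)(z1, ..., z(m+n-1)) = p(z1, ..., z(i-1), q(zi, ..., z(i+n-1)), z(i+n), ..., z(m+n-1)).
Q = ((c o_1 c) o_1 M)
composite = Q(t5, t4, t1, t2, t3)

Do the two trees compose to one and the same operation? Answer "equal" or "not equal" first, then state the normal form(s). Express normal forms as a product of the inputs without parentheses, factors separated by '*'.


equal — both sides give t5 * t4 * t1 * t2 * t3

The first expression, normalized: t5 * t4 * t1 * t2 * t3
The second expression, normalized: t5 * t4 * t1 * t2 * t3
Both agree, so they are equal.


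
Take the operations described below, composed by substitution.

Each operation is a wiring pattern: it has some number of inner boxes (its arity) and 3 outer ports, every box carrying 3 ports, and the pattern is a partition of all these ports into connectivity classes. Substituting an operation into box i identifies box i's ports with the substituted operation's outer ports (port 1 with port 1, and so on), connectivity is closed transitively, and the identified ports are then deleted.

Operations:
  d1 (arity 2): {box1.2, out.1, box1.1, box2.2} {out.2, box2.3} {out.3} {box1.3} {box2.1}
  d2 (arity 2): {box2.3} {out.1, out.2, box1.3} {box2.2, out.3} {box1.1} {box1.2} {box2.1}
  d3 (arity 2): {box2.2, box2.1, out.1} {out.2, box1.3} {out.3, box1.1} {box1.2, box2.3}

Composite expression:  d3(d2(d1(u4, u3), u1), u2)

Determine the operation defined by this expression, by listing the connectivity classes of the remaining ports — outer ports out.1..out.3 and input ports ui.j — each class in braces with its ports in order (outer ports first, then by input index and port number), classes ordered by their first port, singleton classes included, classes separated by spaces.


{out.1, u2.1, u2.2} {out.2, u1.2} {out.3, u2.3} {u1.1} {u1.3} {u3.1} {u3.2, u4.1, u4.2} {u3.3} {u4.3}

Connectivity passes through glued d3-boundaries; trace each wire chain.
d1 over (u4, u3) gives {out.1, u3.2, u4.1, u4.2} {out.2, u3.3} {out.3} {u3.1} {u4.3}, out.j being that stage's outer ports
d2 over (u4, u3, u1) gives {out.1, out.2} {out.3, u1.2} {u1.1} {u1.3} {u3.1} {u3.2, u4.1, u4.2} {u3.3} {u4.3}, out.j being that stage's outer ports
d3 over (u4, u3, u1, u2) gives {out.1, u2.1, u2.2} {out.2, u1.2} {out.3, u2.3} {u1.1} {u1.3} {u3.1} {u3.2, u4.1, u4.2} {u3.3} {u4.3}, out.j being that stage's outer ports


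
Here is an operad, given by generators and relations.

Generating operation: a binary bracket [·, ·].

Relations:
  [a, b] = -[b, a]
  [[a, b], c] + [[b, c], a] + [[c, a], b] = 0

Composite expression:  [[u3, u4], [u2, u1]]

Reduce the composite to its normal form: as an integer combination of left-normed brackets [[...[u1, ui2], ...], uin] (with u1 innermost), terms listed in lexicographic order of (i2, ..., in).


Expand each bracket as ab - ba; the u1-initial words give the coefficients.
Composite bracket: [[u3, u4], [u2, u1]]
Under [a, b] = ab - ba we get 8 signed associative words (2^3 = 8).
Coefficients come from the u1-initial words:
  u1u2u3u4 (sign +1) contributes +[[[u1, u2], u3], u4]
  u1u2u4u3 (sign -1) contributes -[[[u1, u2], u4], u3]

[[[u1, u2], u3], u4] - [[[u1, u2], u4], u3]


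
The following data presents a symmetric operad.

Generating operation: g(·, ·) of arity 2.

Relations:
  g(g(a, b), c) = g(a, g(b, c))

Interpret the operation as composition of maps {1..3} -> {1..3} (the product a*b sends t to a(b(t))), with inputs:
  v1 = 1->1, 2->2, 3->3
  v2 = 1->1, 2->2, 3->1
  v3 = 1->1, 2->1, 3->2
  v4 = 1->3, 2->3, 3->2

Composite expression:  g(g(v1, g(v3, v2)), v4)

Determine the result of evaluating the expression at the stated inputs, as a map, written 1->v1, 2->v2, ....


1->1, 2->1, 3->1


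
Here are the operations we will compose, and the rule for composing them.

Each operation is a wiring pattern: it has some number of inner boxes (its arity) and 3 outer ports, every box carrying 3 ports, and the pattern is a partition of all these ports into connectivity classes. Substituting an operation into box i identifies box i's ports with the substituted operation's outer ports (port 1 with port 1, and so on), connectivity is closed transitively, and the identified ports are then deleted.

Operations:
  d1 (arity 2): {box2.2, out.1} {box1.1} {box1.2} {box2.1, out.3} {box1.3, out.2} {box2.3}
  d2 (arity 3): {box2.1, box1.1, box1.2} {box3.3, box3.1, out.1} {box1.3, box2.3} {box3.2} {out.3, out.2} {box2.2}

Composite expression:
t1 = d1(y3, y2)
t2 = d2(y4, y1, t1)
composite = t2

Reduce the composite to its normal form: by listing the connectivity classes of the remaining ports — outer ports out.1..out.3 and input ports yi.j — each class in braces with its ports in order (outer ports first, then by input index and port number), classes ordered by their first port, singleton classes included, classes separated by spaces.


Treat the ports identified at d2 as solder joints: merge, then drop.
the subtree at d1 composes to {out.1, y2.2} {out.2, y3.3} {out.3, y2.1} {y2.3} {y3.1} {y3.2} on (y3, y2); out.j = own outer ports
the subtree at d2 composes to {out.1, y2.1, y2.2} {out.2, out.3} {y1.1, y4.1, y4.2} {y1.2} {y1.3, y4.3} {y2.3} {y3.1} {y3.2} {y3.3} on (y4, y1, y3, y2); out.j = own outer ports

{out.1, y2.1, y2.2} {out.2, out.3} {y1.1, y4.1, y4.2} {y1.2} {y1.3, y4.3} {y2.3} {y3.1} {y3.2} {y3.3}


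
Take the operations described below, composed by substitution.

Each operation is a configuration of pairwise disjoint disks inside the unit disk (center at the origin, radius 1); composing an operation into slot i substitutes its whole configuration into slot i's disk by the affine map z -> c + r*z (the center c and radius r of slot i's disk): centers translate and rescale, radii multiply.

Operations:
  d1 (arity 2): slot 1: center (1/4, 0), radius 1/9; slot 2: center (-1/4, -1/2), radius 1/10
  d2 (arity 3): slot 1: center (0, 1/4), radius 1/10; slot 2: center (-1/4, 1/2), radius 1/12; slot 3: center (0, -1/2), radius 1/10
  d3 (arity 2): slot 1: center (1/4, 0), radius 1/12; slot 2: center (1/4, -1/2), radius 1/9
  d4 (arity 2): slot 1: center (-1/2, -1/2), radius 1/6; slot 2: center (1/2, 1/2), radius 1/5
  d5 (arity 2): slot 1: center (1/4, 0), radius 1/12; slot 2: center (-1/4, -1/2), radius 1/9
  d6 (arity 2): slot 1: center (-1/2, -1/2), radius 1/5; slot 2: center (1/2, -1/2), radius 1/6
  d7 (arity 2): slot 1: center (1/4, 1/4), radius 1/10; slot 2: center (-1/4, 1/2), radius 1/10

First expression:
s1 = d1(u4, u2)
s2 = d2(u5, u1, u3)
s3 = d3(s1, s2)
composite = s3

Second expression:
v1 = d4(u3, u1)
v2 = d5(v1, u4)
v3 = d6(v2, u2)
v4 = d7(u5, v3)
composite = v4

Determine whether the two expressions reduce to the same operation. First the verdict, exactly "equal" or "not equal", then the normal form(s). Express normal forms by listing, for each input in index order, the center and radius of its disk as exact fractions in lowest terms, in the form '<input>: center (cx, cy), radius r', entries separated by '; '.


not equal; the first gives u1: center (2/9, -4/9), radius 1/108; u2: center (11/48, -1/24), radius 1/120; u3: center (1/4, -5/9), radius 1/90; u4: center (13/48, 0), radius 1/108; u5: center (1/4, -17/36), radius 1/90 and the second u1: center (-353/1200, 541/1200), radius 1/3000; u2: center (-1/5, 9/20), radius 1/60; u3: center (-71/240, 539/1200), radius 1/3600; u4: center (-61/200, 11/25), radius 1/450; u5: center (1/4, 1/4), radius 1/10

In normal form, the first expression is u1: center (2/9, -4/9), radius 1/108; u2: center (11/48, -1/24), radius 1/120; u3: center (1/4, -5/9), radius 1/90; u4: center (13/48, 0), radius 1/108; u5: center (1/4, -17/36), radius 1/90
In normal form, the second expression is u1: center (-353/1200, 541/1200), radius 1/3000; u2: center (-1/5, 9/20), radius 1/60; u3: center (-71/240, 539/1200), radius 1/3600; u4: center (-61/200, 11/25), radius 1/450; u5: center (1/4, 1/4), radius 1/10
No match — not equal.


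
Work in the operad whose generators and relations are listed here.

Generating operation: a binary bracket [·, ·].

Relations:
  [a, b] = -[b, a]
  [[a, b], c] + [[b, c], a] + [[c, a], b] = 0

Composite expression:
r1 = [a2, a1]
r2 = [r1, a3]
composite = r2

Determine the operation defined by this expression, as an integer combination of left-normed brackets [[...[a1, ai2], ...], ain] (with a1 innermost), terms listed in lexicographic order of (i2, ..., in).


Left-normed coefficients sit on the a1-initial expansion words.
Composite bracket: [[a2, a1], a3]
Expanding via [a, b] = ab - ba: 4 signed words (2^2 = 4).
The a1-initial words carry the normal form:
  a1a2a3 (sign -1) contributes -[[a1, a2], a3]

-[[a1, a2], a3]


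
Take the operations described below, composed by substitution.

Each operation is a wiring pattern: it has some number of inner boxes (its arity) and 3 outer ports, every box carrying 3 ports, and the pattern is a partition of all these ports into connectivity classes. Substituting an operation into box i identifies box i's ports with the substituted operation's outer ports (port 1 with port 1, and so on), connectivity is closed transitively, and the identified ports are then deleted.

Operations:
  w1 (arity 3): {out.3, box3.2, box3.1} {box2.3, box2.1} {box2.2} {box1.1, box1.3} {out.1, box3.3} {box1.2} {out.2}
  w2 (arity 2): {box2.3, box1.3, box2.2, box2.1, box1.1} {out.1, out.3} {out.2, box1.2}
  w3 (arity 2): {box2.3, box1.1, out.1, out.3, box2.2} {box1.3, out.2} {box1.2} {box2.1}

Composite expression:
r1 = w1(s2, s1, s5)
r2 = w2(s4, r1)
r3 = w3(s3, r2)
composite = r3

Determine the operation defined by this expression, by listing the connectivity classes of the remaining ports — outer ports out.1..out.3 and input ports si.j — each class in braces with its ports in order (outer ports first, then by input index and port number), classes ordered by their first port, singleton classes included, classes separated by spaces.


After gluing at w3, chains via deleted ports link the s-ports.
after w1, the pattern on (s2, s1, s5) reads {out.1, s5.3} {out.2} {out.3, s5.1, s5.2} {s1.1, s1.3} {s1.2} {s2.1, s2.3} {s2.2} (out.j = its outer ports)
after w2, the pattern on (s4, s2, s1, s5) reads {out.1, out.3} {out.2, s4.2} {s1.1, s1.3} {s1.2} {s2.1, s2.3} {s2.2} {s4.1, s4.3, s5.1, s5.2, s5.3} (out.j = its outer ports)
after w3, the pattern on (s3, s4, s2, s1, s5) reads {out.1, out.3, s3.1, s4.2} {out.2, s3.3} {s1.1, s1.3} {s1.2} {s2.1, s2.3} {s2.2} {s3.2} {s4.1, s4.3, s5.1, s5.2, s5.3} (out.j = its outer ports)

{out.1, out.3, s3.1, s4.2} {out.2, s3.3} {s1.1, s1.3} {s1.2} {s2.1, s2.3} {s2.2} {s3.2} {s4.1, s4.3, s5.1, s5.2, s5.3}


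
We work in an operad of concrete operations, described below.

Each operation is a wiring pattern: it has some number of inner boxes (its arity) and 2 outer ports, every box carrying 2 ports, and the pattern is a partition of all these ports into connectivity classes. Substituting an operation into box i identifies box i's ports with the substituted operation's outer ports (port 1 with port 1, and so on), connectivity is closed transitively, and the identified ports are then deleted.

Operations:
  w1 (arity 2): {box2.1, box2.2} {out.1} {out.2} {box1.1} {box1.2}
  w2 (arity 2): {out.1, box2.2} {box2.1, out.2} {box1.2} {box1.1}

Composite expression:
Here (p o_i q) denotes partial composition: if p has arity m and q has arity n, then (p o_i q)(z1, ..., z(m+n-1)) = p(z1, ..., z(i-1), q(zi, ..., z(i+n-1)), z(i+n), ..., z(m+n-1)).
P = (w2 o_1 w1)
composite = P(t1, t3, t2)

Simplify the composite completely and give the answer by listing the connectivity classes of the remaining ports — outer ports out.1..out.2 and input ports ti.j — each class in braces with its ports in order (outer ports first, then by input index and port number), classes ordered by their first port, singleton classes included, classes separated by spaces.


{out.1, t2.2} {out.2, t2.1} {t1.1} {t1.2} {t3.1, t3.2}

After gluing at w2, chains via deleted ports link the t-ports.
after w1, the pattern on (t1, t3) reads {out.1} {out.2} {t1.1} {t1.2} {t3.1, t3.2} (out.j = its outer ports)
after w2, the pattern on (t1, t3, t2) reads {out.1, t2.2} {out.2, t2.1} {t1.1} {t1.2} {t3.1, t3.2} (out.j = its outer ports)


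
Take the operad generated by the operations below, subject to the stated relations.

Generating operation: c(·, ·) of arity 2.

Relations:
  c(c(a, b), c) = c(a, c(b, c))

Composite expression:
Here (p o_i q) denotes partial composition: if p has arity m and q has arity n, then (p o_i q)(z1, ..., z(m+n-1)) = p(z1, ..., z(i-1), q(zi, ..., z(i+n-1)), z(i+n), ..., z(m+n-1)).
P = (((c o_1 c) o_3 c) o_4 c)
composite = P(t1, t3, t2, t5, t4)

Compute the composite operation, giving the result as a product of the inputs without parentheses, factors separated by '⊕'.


All parenthesizations of c agree; list the t-inputs left to right.
c(t1, t3) flattens to t1 ⊕ t3
c(t5, t4) flattens to t5 ⊕ t4
c(t2, c(t5, t4)) flattens to t2 ⊕ t5 ⊕ t4
c(c(t1, t3), c(t2, c(t5, t4))) flattens to t1 ⊕ t3 ⊕ t2 ⊕ t5 ⊕ t4

t1 ⊕ t3 ⊕ t2 ⊕ t5 ⊕ t4


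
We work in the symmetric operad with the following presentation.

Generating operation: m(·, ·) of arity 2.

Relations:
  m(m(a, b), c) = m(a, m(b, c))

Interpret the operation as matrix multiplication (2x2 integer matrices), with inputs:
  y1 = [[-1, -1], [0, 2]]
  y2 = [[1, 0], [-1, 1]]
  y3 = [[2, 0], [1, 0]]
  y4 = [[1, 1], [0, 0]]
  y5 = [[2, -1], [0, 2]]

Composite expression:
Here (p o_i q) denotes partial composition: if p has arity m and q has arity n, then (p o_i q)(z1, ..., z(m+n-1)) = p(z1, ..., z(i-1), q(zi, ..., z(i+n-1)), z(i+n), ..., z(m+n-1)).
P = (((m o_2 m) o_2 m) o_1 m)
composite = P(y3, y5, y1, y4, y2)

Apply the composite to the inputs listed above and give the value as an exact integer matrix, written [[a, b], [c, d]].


[[0, -4], [0, -2]]

m(y3, y5) = [[4, -2], [2, -1]]
m(y1, y4) = [[-1, -1], [0, 0]]
m(m(y1, y4), y2) = [[0, -1], [0, 0]]
m(m(y3, y5), m(m(y1, y4), y2)) = [[0, -4], [0, -2]]


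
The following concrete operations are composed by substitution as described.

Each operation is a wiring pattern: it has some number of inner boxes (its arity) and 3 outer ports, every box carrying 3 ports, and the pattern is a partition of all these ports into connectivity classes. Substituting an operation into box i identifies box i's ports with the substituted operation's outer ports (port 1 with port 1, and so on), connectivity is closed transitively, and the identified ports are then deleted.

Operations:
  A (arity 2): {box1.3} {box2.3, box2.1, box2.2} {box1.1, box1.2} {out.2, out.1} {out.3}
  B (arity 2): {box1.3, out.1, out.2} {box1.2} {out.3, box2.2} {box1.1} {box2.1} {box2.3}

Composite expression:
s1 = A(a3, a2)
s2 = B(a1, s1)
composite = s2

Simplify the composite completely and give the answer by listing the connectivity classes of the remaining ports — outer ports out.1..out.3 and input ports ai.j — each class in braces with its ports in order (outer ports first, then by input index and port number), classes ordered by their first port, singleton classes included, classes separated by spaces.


Connectivity passes through glued B-boundaries; trace each wire chain.
after A, the pattern on (a3, a2) reads {out.1, out.2} {out.3} {a2.1, a2.2, a2.3} {a3.1, a3.2} {a3.3} (out.j = its outer ports)
after B, the pattern on (a1, a3, a2) reads {out.1, out.2, a1.3} {out.3} {a1.1} {a1.2} {a2.1, a2.2, a2.3} {a3.1, a3.2} {a3.3} (out.j = its outer ports)

{out.1, out.2, a1.3} {out.3} {a1.1} {a1.2} {a2.1, a2.2, a2.3} {a3.1, a3.2} {a3.3}


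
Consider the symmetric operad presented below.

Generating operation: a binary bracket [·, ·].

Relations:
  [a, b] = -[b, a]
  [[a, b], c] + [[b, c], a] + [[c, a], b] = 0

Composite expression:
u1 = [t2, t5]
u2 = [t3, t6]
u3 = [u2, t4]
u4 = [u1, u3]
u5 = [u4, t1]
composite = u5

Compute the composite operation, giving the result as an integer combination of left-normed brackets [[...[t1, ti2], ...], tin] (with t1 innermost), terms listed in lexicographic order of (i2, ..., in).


-[[[[[t1, t2], t5], t3], t6], t4] + [[[[[t1, t2], t5], t4], t3], t6] - [[[[[t1, t2], t5], t4], t6], t3] + [[[[[t1, t2], t5], t6], t3], t4] + [[[[[t1, t3], t6], t4], t2], t5] - [[[[[t1, t3], t6], t4], t5], t2] - [[[[[t1, t4], t3], t6], t2], t5] + [[[[[t1, t4], t3], t6], t5], t2] + [[[[[t1, t4], t6], t3], t2], t5] - [[[[[t1, t4], t6], t3], t5], t2] + [[[[[t1, t5], t2], t3], t6], t4] - [[[[[t1, t5], t2], t4], t3], t6] + [[[[[t1, t5], t2], t4], t6], t3] - [[[[[t1, t5], t2], t6], t3], t4] - [[[[[t1, t6], t3], t4], t2], t5] + [[[[[t1, t6], t3], t4], t5], t2]

Left-normed coefficients sit on the t1-initial expansion words.
Composite bracket: [[[t2, t5], [[t3, t6], t4]], t1]
Full expansion: 32 signed words from ab - ba (2^5 = 32).
Words beginning with t1 determine it all:
  sign of t1t2t5t3t6t4 is -1, so it contributes -[[[[[t1, t2], t5], t3], t6], t4]
  sign of t1t2t5t4t3t6 is +1, so it contributes +[[[[[t1, t2], t5], t4], t3], t6]
  sign of t1t2t5t4t6t3 is -1, so it contributes -[[[[[t1, t2], t5], t4], t6], t3]
  sign of t1t2t5t6t3t4 is +1, so it contributes +[[[[[t1, t2], t5], t6], t3], t4]
  sign of t1t3t6t4t2t5 is +1, so it contributes +[[[[[t1, t3], t6], t4], t2], t5]
  sign of t1t3t6t4t5t2 is -1, so it contributes -[[[[[t1, t3], t6], t4], t5], t2]
  sign of t1t4t3t6t2t5 is -1, so it contributes -[[[[[t1, t4], t3], t6], t2], t5]
  sign of t1t4t3t6t5t2 is +1, so it contributes +[[[[[t1, t4], t3], t6], t5], t2]
  sign of t1t4t6t3t2t5 is +1, so it contributes +[[[[[t1, t4], t6], t3], t2], t5]
  sign of t1t4t6t3t5t2 is -1, so it contributes -[[[[[t1, t4], t6], t3], t5], t2]
  sign of t1t5t2t3t6t4 is +1, so it contributes +[[[[[t1, t5], t2], t3], t6], t4]
  sign of t1t5t2t4t3t6 is -1, so it contributes -[[[[[t1, t5], t2], t4], t3], t6]
  sign of t1t5t2t4t6t3 is +1, so it contributes +[[[[[t1, t5], t2], t4], t6], t3]
  sign of t1t5t2t6t3t4 is -1, so it contributes -[[[[[t1, t5], t2], t6], t3], t4]
  sign of t1t6t3t4t2t5 is -1, so it contributes -[[[[[t1, t6], t3], t4], t2], t5]
  sign of t1t6t3t4t5t2 is +1, so it contributes +[[[[[t1, t6], t3], t4], t5], t2]


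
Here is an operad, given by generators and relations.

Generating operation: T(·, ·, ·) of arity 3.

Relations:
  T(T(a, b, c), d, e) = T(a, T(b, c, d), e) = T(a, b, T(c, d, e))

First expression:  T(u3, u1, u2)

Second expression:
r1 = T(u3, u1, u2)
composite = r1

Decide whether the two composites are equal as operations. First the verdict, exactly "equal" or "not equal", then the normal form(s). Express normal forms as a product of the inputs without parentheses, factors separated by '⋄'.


Reducing the first expression gives u3 ⋄ u1 ⋄ u2
Reducing the second expression gives u3 ⋄ u1 ⋄ u2
Both agree, so they are equal.

equal — both sides give u3 ⋄ u1 ⋄ u2


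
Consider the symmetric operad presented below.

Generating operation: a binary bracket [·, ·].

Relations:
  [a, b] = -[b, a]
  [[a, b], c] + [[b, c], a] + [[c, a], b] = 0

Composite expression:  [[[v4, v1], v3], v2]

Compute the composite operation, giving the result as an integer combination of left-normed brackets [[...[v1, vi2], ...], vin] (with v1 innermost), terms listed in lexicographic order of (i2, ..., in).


Left-normed coefficients sit on the v1-initial expansion words.
Composite bracket: [[[v4, v1], v3], v2]
Full expansion: 8 signed words from ab - ba (2^3 = 8).
Words beginning with v1 determine it all:
  the word v1v4v3v2 carries sign -1 and contributes -[[[v1, v4], v3], v2]

-[[[v1, v4], v3], v2]


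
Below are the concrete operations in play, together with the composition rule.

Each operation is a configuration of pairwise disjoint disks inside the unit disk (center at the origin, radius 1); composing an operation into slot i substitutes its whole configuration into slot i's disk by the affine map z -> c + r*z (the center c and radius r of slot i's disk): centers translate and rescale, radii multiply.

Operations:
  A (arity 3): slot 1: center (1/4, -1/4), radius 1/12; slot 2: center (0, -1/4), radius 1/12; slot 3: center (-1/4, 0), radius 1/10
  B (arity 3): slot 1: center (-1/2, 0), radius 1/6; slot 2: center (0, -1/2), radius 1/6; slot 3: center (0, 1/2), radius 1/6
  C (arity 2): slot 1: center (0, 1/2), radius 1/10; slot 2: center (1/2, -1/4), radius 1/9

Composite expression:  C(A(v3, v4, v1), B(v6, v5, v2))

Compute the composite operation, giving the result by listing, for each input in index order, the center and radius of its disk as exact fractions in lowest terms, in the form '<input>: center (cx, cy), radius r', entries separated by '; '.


Below C, radii multiply path by path; the v-disk centers shift.
v3: after 2 affine steps, its disk has center (1/40, 19/40), radius 1/120
v4: after 2 affine steps, its disk has center (0, 19/40), radius 1/120
v1: after 2 affine steps, its disk has center (-1/40, 1/2), radius 1/100
v6: after 2 affine steps, its disk has center (4/9, -1/4), radius 1/54
v5: after 2 affine steps, its disk has center (1/2, -11/36), radius 1/54
v2: after 2 affine steps, its disk has center (1/2, -7/36), radius 1/54

v1: center (-1/40, 1/2), radius 1/100; v2: center (1/2, -7/36), radius 1/54; v3: center (1/40, 19/40), radius 1/120; v4: center (0, 19/40), radius 1/120; v5: center (1/2, -11/36), radius 1/54; v6: center (4/9, -1/4), radius 1/54


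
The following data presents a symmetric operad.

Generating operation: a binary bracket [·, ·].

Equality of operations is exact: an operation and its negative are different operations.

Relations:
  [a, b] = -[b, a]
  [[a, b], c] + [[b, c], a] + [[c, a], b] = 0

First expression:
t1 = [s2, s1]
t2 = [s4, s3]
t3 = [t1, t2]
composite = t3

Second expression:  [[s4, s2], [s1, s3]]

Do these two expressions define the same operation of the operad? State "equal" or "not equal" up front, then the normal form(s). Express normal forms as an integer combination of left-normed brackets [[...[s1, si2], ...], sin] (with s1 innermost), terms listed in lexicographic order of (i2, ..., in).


not equal; the first gives [[[s1, s2], s3], s4] - [[[s1, s2], s4], s3] and the second [[[s1, s3], s2], s4] - [[[s1, s3], s4], s2]

Normal form of the first expression: [[[s1, s2], s3], s4] - [[[s1, s2], s4], s3]
Normal form of the second expression: [[[s1, s3], s2], s4] - [[[s1, s3], s4], s2]
No match — not equal.


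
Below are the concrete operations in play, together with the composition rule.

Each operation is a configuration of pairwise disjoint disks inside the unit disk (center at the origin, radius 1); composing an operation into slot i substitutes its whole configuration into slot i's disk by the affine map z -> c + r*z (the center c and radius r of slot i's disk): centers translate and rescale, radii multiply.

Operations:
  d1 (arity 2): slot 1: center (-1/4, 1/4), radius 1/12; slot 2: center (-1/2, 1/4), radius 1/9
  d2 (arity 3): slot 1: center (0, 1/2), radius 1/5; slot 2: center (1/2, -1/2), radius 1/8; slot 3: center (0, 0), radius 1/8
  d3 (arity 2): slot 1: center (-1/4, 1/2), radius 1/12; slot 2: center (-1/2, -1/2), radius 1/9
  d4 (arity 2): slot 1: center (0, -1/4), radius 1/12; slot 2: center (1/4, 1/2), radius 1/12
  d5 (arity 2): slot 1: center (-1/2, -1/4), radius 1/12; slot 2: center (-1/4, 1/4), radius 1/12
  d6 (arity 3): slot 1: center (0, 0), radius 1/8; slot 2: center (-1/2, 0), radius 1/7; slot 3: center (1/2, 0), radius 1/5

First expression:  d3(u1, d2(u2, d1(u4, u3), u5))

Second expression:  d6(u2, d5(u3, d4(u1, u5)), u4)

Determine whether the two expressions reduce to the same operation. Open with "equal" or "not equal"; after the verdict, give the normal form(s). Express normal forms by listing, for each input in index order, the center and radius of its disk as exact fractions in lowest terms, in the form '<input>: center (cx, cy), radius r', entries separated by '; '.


The first expression reduces to u1: center (-1/4, 1/2), radius 1/12; u2: center (-1/2, -4/9), radius 1/45; u3: center (-65/144, -53/96), radius 1/648; u4: center (-43/96, -53/96), radius 1/864; u5: center (-1/2, -1/2), radius 1/72
The second expression reduces to u1: center (-15/28, 11/336), radius 1/1008; u2: center (0, 0), radius 1/8; u3: center (-4/7, -1/28), radius 1/84; u4: center (1/2, 0), radius 1/5; u5: center (-179/336, 1/24), radius 1/1008
Different reductions; not equal.

not equal — first u1: center (-1/4, 1/2), radius 1/12; u2: center (-1/2, -4/9), radius 1/45; u3: center (-65/144, -53/96), radius 1/648; u4: center (-43/96, -53/96), radius 1/864; u5: center (-1/2, -1/2), radius 1/72, second u1: center (-15/28, 11/336), radius 1/1008; u2: center (0, 0), radius 1/8; u3: center (-4/7, -1/28), radius 1/84; u4: center (1/2, 0), radius 1/5; u5: center (-179/336, 1/24), radius 1/1008


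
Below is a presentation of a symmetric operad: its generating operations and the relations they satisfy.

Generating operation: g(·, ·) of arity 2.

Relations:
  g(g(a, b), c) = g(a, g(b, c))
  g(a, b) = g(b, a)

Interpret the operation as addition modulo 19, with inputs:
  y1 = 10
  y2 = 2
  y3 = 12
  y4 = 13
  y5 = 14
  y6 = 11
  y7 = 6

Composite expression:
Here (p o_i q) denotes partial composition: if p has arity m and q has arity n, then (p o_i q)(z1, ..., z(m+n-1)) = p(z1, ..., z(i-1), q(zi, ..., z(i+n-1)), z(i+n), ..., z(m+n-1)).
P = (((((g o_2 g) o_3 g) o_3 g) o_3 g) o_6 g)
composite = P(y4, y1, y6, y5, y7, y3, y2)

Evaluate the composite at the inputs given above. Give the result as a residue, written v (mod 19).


11 (mod 19)

g(y6, y5) = 6
g(g(y6, y5), y7) = 12
g(y3, y2) = 14
g(g(g(y6, y5), y7), g(y3, y2)) = 7
g(y1, g(g(g(y6, y5), y7), g(y3, y2))) = 17
g(y4, g(y1, g(g(g(y6, y5), y7), g(y3, y2)))) = 11


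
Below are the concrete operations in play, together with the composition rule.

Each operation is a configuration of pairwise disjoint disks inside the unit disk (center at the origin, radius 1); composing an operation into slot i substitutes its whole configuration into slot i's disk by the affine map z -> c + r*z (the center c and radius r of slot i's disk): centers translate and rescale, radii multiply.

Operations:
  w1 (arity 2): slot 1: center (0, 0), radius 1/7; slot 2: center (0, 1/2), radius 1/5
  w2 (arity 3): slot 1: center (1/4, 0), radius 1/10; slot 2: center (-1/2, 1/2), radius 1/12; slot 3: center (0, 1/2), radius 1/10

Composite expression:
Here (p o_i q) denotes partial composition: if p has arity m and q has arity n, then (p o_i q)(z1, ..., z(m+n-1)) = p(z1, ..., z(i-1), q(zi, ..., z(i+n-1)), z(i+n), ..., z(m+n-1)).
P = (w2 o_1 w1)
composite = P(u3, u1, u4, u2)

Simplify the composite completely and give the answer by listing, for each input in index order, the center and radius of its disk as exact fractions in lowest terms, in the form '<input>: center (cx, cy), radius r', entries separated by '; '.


u1: center (1/4, 1/20), radius 1/50; u2: center (0, 1/2), radius 1/10; u3: center (1/4, 0), radius 1/70; u4: center (-1/2, 1/2), radius 1/12

Each u-disk chains the slot maps above it in w2; radii multiply.
u3: after 2 affine steps, its disk has center (1/4, 0), radius 1/70
u1: after 2 affine steps, its disk has center (1/4, 1/20), radius 1/50
u4: after 1 affine step, its disk has center (-1/2, 1/2), radius 1/12
u2: after 1 affine step, its disk has center (0, 1/2), radius 1/10


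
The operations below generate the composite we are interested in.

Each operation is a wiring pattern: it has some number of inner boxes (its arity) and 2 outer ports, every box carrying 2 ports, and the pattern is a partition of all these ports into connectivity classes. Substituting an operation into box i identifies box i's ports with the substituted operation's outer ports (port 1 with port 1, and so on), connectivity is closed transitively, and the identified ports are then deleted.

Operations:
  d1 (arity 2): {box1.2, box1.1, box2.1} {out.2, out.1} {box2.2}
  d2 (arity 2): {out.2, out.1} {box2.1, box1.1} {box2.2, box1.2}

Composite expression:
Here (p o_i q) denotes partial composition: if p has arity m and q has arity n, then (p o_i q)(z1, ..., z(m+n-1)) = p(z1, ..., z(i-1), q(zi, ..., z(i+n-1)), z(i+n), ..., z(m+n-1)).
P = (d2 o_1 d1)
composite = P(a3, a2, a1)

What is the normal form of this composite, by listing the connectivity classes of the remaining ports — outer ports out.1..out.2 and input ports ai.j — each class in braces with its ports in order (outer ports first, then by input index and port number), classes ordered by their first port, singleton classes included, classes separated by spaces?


Treat the ports identified at d2 as solder joints: merge, then drop.
stage d1: inputs (a3, a2), connectivity {out.1, out.2} {a2.1, a3.1, a3.2} {a2.2}, out.j its boundary
stage d2: inputs (a3, a2, a1), connectivity {out.1, out.2} {a1.1, a1.2} {a2.1, a3.1, a3.2} {a2.2}, out.j its boundary

{out.1, out.2} {a1.1, a1.2} {a2.1, a3.1, a3.2} {a2.2}


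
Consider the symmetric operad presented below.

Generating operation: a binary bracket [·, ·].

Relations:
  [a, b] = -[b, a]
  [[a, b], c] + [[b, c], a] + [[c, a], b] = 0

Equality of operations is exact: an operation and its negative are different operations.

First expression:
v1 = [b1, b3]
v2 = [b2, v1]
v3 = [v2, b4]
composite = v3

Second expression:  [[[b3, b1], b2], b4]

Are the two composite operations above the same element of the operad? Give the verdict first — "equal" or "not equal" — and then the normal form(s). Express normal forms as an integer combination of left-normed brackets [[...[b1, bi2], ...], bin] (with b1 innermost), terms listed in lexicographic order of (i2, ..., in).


Normal form of the first expression: -[[[b1, b3], b2], b4]
Normal form of the second expression: -[[[b1, b3], b2], b4]
The forms coincide; equal.

equal — both sides give -[[[b1, b3], b2], b4]


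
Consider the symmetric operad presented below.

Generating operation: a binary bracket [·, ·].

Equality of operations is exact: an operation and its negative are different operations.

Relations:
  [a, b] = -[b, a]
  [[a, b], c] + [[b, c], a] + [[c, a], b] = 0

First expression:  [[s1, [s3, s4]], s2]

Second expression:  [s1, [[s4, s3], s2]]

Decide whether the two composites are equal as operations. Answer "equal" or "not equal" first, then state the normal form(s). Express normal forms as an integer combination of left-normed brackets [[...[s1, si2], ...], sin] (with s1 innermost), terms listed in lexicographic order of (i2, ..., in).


not equal: they reduce to [[[s1, s3], s4], s2] - [[[s1, s4], s3], s2] and [[[s1, s2], s3], s4] - [[[s1, s2], s4], s3] - [[[s1, s3], s4], s2] + [[[s1, s4], s3], s2]


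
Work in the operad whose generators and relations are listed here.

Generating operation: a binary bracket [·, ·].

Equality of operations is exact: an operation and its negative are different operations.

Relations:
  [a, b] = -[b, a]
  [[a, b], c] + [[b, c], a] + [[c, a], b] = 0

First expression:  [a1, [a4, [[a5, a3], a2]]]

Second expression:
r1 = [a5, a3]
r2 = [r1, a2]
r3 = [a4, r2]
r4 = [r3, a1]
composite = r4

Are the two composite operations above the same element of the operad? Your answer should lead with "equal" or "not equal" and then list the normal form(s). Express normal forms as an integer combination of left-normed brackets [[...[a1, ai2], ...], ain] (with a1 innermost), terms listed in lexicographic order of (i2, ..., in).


The first expression reduces to -[[[[a1, a2], a3], a5], a4] + [[[[a1, a2], a5], a3], a4] + [[[[a1, a3], a5], a2], a4] + [[[[a1, a4], a2], a3], a5] - [[[[a1, a4], a2], a5], a3] - [[[[a1, a4], a3], a5], a2] + [[[[a1, a4], a5], a3], a2] - [[[[a1, a5], a3], a2], a4]
The second expression reduces to [[[[a1, a2], a3], a5], a4] - [[[[a1, a2], a5], a3], a4] - [[[[a1, a3], a5], a2], a4] - [[[[a1, a4], a2], a3], a5] + [[[[a1, a4], a2], a5], a3] + [[[[a1, a4], a3], a5], a2] - [[[[a1, a4], a5], a3], a2] + [[[[a1, a5], a3], a2], a4]
Different reductions; not equal.

not equal; first: -[[[[a1, a2], a3], a5], a4] + [[[[a1, a2], a5], a3], a4] + [[[[a1, a3], a5], a2], a4] + [[[[a1, a4], a2], a3], a5] - [[[[a1, a4], a2], a5], a3] - [[[[a1, a4], a3], a5], a2] + [[[[a1, a4], a5], a3], a2] - [[[[a1, a5], a3], a2], a4]; second: [[[[a1, a2], a3], a5], a4] - [[[[a1, a2], a5], a3], a4] - [[[[a1, a3], a5], a2], a4] - [[[[a1, a4], a2], a3], a5] + [[[[a1, a4], a2], a5], a3] + [[[[a1, a4], a3], a5], a2] - [[[[a1, a4], a5], a3], a2] + [[[[a1, a5], a3], a2], a4]


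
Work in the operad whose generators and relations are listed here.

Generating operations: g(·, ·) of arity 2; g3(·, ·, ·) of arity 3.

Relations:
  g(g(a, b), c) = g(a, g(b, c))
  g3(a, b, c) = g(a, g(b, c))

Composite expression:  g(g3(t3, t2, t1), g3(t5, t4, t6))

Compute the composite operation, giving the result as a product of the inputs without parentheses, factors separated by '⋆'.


All parenthesizations of g agree; list the t-inputs left to right.
g3(t3, t2, t1) linearizes to t3 ⋆ t2 ⋆ t1
g3(t5, t4, t6) linearizes to t5 ⋆ t4 ⋆ t6
g(g3(t3, t2, t1), g3(t5, t4, t6)) linearizes to t3 ⋆ t2 ⋆ t1 ⋆ t5 ⋆ t4 ⋆ t6

t3 ⋆ t2 ⋆ t1 ⋆ t5 ⋆ t4 ⋆ t6


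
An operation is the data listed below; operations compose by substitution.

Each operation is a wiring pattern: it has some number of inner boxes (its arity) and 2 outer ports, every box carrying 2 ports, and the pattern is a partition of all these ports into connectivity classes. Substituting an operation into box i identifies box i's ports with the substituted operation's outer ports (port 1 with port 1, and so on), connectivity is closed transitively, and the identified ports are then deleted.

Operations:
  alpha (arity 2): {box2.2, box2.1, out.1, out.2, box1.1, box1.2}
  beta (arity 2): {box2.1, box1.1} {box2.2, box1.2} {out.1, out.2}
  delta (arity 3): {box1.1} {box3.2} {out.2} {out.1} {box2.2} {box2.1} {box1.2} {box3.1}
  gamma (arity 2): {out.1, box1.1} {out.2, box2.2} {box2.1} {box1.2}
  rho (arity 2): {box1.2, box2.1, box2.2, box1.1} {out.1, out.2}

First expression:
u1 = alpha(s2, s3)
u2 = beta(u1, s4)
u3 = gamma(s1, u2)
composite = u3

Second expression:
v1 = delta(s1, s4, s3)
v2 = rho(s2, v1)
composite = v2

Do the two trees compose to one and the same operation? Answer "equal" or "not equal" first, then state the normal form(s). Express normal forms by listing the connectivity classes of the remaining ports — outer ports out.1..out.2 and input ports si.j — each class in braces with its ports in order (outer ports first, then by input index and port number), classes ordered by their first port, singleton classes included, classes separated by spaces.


The first composite normalizes to {out.1, s1.1} {out.2} {s1.2} {s2.1, s2.2, s3.1, s3.2, s4.1, s4.2}
The second composite normalizes to {out.1, out.2} {s1.1} {s1.2} {s2.1, s2.2} {s3.1} {s3.2} {s4.1} {s4.2}
No match — not equal.

not equal; the first gives {out.1, s1.1} {out.2} {s1.2} {s2.1, s2.2, s3.1, s3.2, s4.1, s4.2} and the second {out.1, out.2} {s1.1} {s1.2} {s2.1, s2.2} {s3.1} {s3.2} {s4.1} {s4.2}


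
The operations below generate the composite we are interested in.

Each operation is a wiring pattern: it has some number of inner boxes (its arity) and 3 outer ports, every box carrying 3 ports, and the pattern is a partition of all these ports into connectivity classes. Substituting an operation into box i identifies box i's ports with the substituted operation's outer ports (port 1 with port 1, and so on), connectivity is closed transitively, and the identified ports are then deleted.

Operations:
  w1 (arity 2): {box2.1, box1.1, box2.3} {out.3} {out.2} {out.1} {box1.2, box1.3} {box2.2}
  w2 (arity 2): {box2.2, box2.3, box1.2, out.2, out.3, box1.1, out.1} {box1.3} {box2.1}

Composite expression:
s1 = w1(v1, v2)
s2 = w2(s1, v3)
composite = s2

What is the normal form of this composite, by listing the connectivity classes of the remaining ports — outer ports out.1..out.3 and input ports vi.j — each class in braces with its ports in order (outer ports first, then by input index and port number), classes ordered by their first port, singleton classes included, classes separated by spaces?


{out.1, out.2, out.3, v3.2, v3.3} {v1.1, v2.1, v2.3} {v1.2, v1.3} {v2.2} {v3.1}

Connectivity passes through glued w2-boundaries; trace each wire chain.
after w1, the pattern on (v1, v2) reads {out.1} {out.2} {out.3} {v1.1, v2.1, v2.3} {v1.2, v1.3} {v2.2} (out.j = its outer ports)
after w2, the pattern on (v1, v2, v3) reads {out.1, out.2, out.3, v3.2, v3.3} {v1.1, v2.1, v2.3} {v1.2, v1.3} {v2.2} {v3.1} (out.j = its outer ports)


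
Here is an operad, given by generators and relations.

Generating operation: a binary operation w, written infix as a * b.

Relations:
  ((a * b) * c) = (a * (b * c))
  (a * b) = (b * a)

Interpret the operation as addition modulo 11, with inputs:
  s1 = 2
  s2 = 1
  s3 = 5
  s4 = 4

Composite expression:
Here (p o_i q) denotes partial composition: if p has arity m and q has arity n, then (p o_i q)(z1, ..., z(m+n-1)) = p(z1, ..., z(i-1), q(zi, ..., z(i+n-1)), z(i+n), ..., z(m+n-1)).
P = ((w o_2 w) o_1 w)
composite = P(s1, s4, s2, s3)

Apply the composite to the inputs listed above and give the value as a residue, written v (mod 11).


(s1 * s4) = 6
(s2 * s3) = 6
((s1 * s4) * (s2 * s3)) = 1

1 (mod 11)
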